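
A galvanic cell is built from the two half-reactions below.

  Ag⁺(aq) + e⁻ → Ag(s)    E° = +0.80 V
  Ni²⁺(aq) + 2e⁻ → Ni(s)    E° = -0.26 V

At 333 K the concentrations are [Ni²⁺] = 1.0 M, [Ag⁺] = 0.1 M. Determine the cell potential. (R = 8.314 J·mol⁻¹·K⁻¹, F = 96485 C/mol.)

0.994 V

The Ag⁺/Ag couple has the higher reduction potential and acts as the cathode, so E°_cell = +0.80 − (-0.26) = 1.06 V.
Balancing electrons gives n = 2; the reaction quotient is Q = [Ni²⁺]/[Ag⁺]^2 = 100.
E = E° − (RT/nF) ln Q = 1.06 − (8.314×333)/(2×96485) × (4.605) = 1.060 − 0.066 = 0.994 V.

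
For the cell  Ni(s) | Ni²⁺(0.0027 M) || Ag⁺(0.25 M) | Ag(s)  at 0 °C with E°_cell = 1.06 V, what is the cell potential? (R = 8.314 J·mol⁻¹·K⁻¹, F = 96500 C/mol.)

Balancing electrons gives n = 2; the reaction quotient is Q = [Ni²⁺]/[Ag⁺]^2 = 0.0432.
E = E° − (RT/nF) ln Q = 1.06 − (8.314×273)/(2×96500) × (-3.142) = 1.060 + 0.037 = 1.097 V.

1.10 V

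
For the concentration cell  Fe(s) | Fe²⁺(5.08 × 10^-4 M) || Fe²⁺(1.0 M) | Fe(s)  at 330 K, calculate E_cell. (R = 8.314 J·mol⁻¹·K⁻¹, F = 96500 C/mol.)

Both half-cells are Fe²⁺/Fe, so E°_cell = 0. The concentrated side is the cathode; the cell reaction moves Fe²⁺ from high to low concentration with n = 2.
Q = [Fe²⁺]_dilute/[Fe²⁺]_conc = 5.08 × 10^-4/1.0 = 5.08 × 10^-4.
E = 0 − (RT/nF) ln Q = −((8.314×330)/(2×96500))(-7.585) = 0.1078 V.

0.11 V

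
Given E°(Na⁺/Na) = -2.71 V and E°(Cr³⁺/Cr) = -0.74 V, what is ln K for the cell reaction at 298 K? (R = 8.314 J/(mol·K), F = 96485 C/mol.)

E°_cell = -0.74 − (-2.71) = 1.97 V, with n = 3 electrons transferred.
At equilibrium E = 0, so the Nernst equation gives ln K = nFE°/RT = (3)(96485)(1.97)/((8.314)(298)) = 230.16.

ln K = 230.2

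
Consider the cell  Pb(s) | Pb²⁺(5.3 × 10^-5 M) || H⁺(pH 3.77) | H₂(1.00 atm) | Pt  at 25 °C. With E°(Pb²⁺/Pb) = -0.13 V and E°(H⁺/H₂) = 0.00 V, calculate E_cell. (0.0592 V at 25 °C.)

0.033 V

The hydrogen couple is the cathode, so E°_cell = 0.13 V; n = 2.
[H⁺] = 10^(−3.77) = 1.7 × 10^-4 M, and Q = [Pb²⁺]·P(H₂) / [H⁺]^2 = 1840.
E = E° − (0.0592/2) log Q = 0.13 − (0.0592/2)(3.264) = 0.033 V.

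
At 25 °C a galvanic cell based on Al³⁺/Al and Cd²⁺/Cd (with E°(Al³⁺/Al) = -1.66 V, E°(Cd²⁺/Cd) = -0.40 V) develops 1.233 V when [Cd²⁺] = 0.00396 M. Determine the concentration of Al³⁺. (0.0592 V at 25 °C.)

0.0058 M

From the Nernst equation, log Q = n(E° − E)/0.0592 = 6(1.26 − 1.233)/0.0592 = 2.736, so Q = 545.
With Q = [Al³⁺]^2/[Cd²⁺]^3 and the known concentrations, [Al³⁺]^2 in the numerator gives [Al³⁺] = 0.0058 M.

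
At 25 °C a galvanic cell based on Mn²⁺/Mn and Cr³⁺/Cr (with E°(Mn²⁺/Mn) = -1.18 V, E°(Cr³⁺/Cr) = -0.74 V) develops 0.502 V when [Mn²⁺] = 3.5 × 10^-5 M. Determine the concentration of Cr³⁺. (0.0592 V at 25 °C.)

2.9 × 10^-4 M

From the Nernst equation, log Q = n(E° − E)/0.0592 = 6(0.44 − 0.502)/0.0592 = -6.284, so Q = 5.2 × 10^-7.
With Q = [Mn²⁺]^3/[Cr³⁺]^2 and the known concentrations, [Cr³⁺]^2 in the denominator gives [Cr³⁺] = 2.9 × 10^-4 M.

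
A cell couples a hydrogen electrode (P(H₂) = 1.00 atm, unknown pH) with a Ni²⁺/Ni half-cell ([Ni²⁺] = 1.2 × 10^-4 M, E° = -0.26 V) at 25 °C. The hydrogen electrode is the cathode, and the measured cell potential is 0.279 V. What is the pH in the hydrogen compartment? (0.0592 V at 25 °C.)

pH = 1.64

E°_cell = 0.26 V and n = 2.
log Q = n(E° − E)/0.0592 = 2×(0.26 − 0.279)/0.0592 = -0.642.
With Q = [Ni²⁺]·P(H₂) / [H⁺]^2, solving for [H⁺] gives log[H⁺] = -1.639, so pH = 1.64.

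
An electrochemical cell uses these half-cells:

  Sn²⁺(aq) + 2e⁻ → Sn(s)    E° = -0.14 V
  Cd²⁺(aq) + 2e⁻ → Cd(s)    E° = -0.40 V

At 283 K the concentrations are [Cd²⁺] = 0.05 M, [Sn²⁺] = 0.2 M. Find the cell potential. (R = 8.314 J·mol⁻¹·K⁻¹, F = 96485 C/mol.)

The Sn²⁺/Sn couple has the higher reduction potential and acts as the cathode, so E°_cell = -0.14 − (-0.40) = 0.26 V.
Balancing electrons gives n = 2; the reaction quotient is Q = [Cd²⁺]/[Sn²⁺] = 0.250.
E = E° − (RT/nF) ln Q = 0.26 − (8.314×283)/(2×96485) × (-1.386) = 0.260 + 0.017 = 0.277 V.

0.277 V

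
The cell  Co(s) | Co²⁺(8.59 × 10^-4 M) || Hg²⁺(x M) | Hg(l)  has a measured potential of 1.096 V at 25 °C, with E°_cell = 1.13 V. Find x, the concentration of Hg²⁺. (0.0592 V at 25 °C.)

6.1 × 10^-5 M

From the Nernst equation, log Q = n(E° − E)/0.0592 = 2(1.13 − 1.096)/0.0592 = 1.149, so Q = 14.1.
With Q = [Co²⁺]/[Hg²⁺] and the known concentrations, [Hg²⁺] in the denominator gives [Hg²⁺] = 6.1 × 10^-5 M.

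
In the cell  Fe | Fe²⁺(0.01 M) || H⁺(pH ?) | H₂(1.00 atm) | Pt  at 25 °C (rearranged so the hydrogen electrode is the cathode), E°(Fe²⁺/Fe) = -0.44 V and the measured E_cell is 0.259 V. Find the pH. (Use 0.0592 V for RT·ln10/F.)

pH = 4.06

E°_cell = 0.44 V and n = 2.
log Q = n(E° − E)/0.0592 = 2×(0.44 − 0.259)/0.0592 = 6.115.
With Q = [Fe²⁺]·P(H₂) / [H⁺]^2, solving for [H⁺] gives log[H⁺] = -4.057, so pH = 4.06.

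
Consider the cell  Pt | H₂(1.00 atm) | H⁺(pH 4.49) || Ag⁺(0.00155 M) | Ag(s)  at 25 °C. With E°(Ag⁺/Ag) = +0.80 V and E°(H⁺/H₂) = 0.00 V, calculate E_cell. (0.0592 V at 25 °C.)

0.90 V

The Ag⁺/Ag couple is the cathode, so E°_cell = 0.80 V; n = 2.
[H⁺] = 10^(−4.49) = 3.2 × 10^-5 M, and Q = [H⁺]^2 / ([Ag⁺]^2·P(H₂)) = 4.36 × 10^-4.
E = E° − (0.0592/2) log Q = 0.80 − (0.0592/2)(-3.361) = 0.899 V.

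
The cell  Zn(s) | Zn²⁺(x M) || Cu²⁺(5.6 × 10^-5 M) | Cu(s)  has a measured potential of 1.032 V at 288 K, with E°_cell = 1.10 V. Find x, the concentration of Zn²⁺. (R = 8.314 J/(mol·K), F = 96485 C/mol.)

0.013 M

From the Nernst equation, ln Q = nF(E° − E)/RT = 2×96485×(1.10 − 1.032)/(8.314×288) = 5.480, so Q = 240.
With Q = [Zn²⁺]/[Cu²⁺] and the known concentrations, [Zn²⁺] in the numerator gives [Zn²⁺] = 0.013 M.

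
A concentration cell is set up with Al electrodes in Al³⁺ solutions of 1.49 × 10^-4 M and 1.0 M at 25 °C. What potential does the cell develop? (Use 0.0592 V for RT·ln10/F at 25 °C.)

Both half-cells are Al³⁺/Al, so E°_cell = 0. The concentrated side is the cathode; the cell reaction moves Al³⁺ from high to low concentration with n = 3.
Q = [Al³⁺]_dilute/[Al³⁺]_conc = 1.49 × 10^-4/1.0 = 1.49 × 10^-4.
E = 0 − (0.0592/3) log Q = −(0.0592/3)(-3.827) = 0.0755 V.

0.076 V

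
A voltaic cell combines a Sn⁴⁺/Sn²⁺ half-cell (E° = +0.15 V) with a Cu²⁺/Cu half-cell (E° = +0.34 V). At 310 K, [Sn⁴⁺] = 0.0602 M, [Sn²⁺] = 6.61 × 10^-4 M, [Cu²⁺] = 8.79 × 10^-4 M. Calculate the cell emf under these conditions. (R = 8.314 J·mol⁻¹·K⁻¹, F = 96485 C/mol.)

0.036 V

The Cu²⁺/Cu couple has the higher reduction potential and acts as the cathode, so E°_cell = +0.34 − (+0.15) = 0.19 V.
Balancing electrons gives n = 2; the reaction quotient is Q = [Sn⁴⁺]/([Sn²⁺]·[Cu²⁺]) = 1.04 × 10^5.
E = E° − (RT/nF) ln Q = 0.19 − (8.314×310)/(2×96485) × (11.548) = 0.190 − 0.154 = 0.036 V.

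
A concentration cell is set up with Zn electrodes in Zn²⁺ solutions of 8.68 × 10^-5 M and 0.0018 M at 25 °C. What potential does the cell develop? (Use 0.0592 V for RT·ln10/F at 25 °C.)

0.039 V

Both half-cells are Zn²⁺/Zn, so E°_cell = 0. The concentrated side is the cathode; the cell reaction moves Zn²⁺ from high to low concentration with n = 2.
Q = [Zn²⁺]_dilute/[Zn²⁺]_conc = 8.68 × 10^-5/0.0018 = 0.0482.
E = 0 − (0.0592/2) log Q = −(0.0592/2)(-1.317) = 0.0390 V.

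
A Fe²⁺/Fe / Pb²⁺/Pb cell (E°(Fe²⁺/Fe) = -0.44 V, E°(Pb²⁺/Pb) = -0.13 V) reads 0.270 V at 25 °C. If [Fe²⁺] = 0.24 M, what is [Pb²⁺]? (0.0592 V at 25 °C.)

0.011 M

From the Nernst equation, log Q = n(E° − E)/0.0592 = 2(0.31 − 0.270)/0.0592 = 1.351, so Q = 22.5.
With Q = [Fe²⁺]/[Pb²⁺] and the known concentrations, [Pb²⁺] in the denominator gives [Pb²⁺] = 0.011 M.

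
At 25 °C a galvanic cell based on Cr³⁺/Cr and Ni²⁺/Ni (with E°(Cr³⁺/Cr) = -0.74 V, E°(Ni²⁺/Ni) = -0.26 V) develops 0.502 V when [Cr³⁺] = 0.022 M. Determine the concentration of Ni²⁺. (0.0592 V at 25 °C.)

0.43 M

From the Nernst equation, log Q = n(E° − E)/0.0592 = 6(0.48 − 0.502)/0.0592 = -2.230, so Q = 0.00589.
With Q = [Cr³⁺]^2/[Ni²⁺]^3 and the known concentrations, [Ni²⁺]^3 in the denominator gives [Ni²⁺] = 0.43 M.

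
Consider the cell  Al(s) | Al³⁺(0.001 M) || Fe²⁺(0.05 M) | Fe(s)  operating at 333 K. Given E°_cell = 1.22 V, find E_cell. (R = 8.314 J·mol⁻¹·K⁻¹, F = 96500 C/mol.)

1.24 V

Balancing electrons gives n = 6; the reaction quotient is Q = [Al³⁺]^2/[Fe²⁺]^3 = 0.00800.
E = E° − (RT/nF) ln Q = 1.22 − (8.314×333)/(6×96500) × (-4.828) = 1.220 + 0.023 = 1.243 V.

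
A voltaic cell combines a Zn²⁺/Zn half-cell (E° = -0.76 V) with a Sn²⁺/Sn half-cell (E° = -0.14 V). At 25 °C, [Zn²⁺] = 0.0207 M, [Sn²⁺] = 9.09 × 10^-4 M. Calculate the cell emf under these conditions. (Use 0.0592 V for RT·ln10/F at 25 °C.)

0.580 V

The Sn²⁺/Sn couple has the higher reduction potential and acts as the cathode, so E°_cell = -0.14 − (-0.76) = 0.62 V.
Balancing electrons gives n = 2; the reaction quotient is Q = [Zn²⁺]/[Sn²⁺] = 22.8.
At 25 °C, E = E° − (0.0592/n) log Q = 0.62 − (0.0592/2)(1.357) = 0.620 − 0.040 = 0.580 V.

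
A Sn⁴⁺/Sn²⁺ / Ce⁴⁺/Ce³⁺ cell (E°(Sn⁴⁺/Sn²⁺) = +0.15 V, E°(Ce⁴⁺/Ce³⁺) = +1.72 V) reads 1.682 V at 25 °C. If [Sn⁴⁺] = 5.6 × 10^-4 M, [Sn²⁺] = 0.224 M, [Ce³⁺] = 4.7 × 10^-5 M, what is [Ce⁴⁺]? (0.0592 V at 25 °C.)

1.8 × 10^-4 M

From the Nernst equation, log Q = n(E° − E)/0.0592 = 2(1.57 − 1.682)/0.0592 = -3.784, so Q = 1.65 × 10^-4.
With Q = [Sn⁴⁺]·[Ce³⁺]^2/([Sn²⁺]·[Ce⁴⁺]^2) and the known concentrations, [Ce⁴⁺]^2 in the denominator gives [Ce⁴⁺] = 1.8 × 10^-4 M.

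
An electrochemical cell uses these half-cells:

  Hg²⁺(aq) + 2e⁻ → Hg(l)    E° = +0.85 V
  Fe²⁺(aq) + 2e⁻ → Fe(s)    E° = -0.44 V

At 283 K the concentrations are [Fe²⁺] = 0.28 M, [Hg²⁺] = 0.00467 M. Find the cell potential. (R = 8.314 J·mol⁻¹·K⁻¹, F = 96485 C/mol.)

1.24 V

The Hg²⁺/Hg couple has the higher reduction potential and acts as the cathode, so E°_cell = +0.85 − (-0.44) = 1.29 V.
Balancing electrons gives n = 2; the reaction quotient is Q = [Fe²⁺]/[Hg²⁺] = 60.0.
E = E° − (RT/nF) ln Q = 1.29 − (8.314×283)/(2×96485) × (4.094) = 1.290 − 0.050 = 1.240 V.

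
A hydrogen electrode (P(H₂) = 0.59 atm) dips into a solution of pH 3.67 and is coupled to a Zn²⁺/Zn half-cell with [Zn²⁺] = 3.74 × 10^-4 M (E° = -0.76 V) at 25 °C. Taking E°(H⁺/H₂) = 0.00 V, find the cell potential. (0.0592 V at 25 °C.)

The hydrogen couple is the cathode, so E°_cell = 0.76 V; n = 2.
[H⁺] = 10^(−3.67) = 2.1 × 10^-4 M, and Q = [Zn²⁺]·P(H₂) / [H⁺]^2 = 4830.
E = E° − (0.0592/2) log Q = 0.76 − (0.0592/2)(3.684) = 0.651 V.

0.65 V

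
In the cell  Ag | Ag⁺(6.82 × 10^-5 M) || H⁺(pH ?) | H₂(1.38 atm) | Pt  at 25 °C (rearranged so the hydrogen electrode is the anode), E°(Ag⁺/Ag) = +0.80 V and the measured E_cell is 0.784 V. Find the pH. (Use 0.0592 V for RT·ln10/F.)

pH = 3.83

E°_cell = 0.80 V and n = 2.
log Q = n(E° − E)/0.0592 = 2×(0.80 − 0.784)/0.0592 = 0.541.
With Q = [H⁺]^2 / ([Ag⁺]^2·P(H₂)), solving for [H⁺] gives log[H⁺] = -3.826, so pH = 3.83.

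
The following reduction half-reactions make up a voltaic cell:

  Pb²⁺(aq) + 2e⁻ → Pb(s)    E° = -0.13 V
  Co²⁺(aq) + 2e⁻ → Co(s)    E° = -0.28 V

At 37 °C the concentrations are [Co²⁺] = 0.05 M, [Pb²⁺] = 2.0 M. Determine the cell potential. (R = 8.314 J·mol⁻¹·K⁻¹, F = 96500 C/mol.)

0.199 V

The Pb²⁺/Pb couple has the higher reduction potential and acts as the cathode, so E°_cell = -0.13 − (-0.28) = 0.15 V.
Balancing electrons gives n = 2; the reaction quotient is Q = [Co²⁺]/[Pb²⁺] = 0.0250.
E = E° − (RT/nF) ln Q = 0.15 − (8.314×310)/(2×96500) × (-3.689) = 0.150 + 0.049 = 0.199 V.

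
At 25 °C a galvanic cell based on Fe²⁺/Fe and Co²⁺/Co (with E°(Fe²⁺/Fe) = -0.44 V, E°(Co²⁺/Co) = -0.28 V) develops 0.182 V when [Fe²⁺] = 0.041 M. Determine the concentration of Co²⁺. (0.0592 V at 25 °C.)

From the Nernst equation, log Q = n(E° − E)/0.0592 = 2(0.16 − 0.182)/0.0592 = -0.743, so Q = 0.181.
With Q = [Fe²⁺]/[Co²⁺] and the known concentrations, [Co²⁺] in the denominator gives [Co²⁺] = 0.23 M.

0.23 M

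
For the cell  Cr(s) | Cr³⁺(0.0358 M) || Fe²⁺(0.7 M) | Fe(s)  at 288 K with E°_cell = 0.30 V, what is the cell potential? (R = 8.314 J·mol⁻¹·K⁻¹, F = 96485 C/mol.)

0.323 V

Balancing electrons gives n = 6; the reaction quotient is Q = [Cr³⁺]^2/[Fe²⁺]^3 = 0.00374.
E = E° − (RT/nF) ln Q = 0.30 − (8.314×288)/(6×96485) × (-5.590) = 0.300 + 0.023 = 0.323 V.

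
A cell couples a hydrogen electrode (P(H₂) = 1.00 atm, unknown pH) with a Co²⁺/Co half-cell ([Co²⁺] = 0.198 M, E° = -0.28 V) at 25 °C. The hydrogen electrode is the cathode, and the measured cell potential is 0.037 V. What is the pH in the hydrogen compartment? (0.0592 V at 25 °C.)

pH = 4.46

E°_cell = 0.28 V and n = 2.
log Q = n(E° − E)/0.0592 = 2×(0.28 − 0.037)/0.0592 = 8.209.
With Q = [Co²⁺]·P(H₂) / [H⁺]^2, solving for [H⁺] gives log[H⁺] = -4.456, so pH = 4.46.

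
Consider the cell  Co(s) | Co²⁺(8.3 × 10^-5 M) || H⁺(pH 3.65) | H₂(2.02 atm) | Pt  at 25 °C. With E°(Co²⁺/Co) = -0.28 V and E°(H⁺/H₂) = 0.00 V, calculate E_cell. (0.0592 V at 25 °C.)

The hydrogen couple is the cathode, so E°_cell = 0.28 V; n = 2.
[H⁺] = 10^(−3.65) = 2.2 × 10^-4 M, and Q = [Co²⁺]·P(H₂) / [H⁺]^2 = 3350.
E = E° − (0.0592/2) log Q = 0.28 − (0.0592/2)(3.524) = 0.176 V.

0.18 V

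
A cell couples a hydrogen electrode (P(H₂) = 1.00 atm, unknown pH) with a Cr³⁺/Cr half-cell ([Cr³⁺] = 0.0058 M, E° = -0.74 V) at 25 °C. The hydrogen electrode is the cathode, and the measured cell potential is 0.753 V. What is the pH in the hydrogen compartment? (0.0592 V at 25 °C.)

E°_cell = 0.74 V and n = 6.
log Q = n(E° − E)/0.0592 = 6×(0.74 − 0.753)/0.0592 = -1.318.
With Q = [Cr³⁺]^2·P(H₂)^3 / [H⁺]^6, solving for [H⁺] gives log[H⁺] = -0.526, so pH = 0.53.

pH = 0.53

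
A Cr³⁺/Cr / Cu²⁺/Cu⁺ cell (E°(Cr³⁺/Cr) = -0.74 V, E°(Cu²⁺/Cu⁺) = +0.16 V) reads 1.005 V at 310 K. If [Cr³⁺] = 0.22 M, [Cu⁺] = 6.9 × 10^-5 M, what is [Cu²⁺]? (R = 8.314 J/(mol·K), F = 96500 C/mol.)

From the Nernst equation, ln Q = nF(E° − E)/RT = 3×96500×(0.90 − 1.005)/(8.314×310) = -11.794, so Q = 7.55 × 10^-6.
With Q = [Cr³⁺]·[Cu⁺]^3/[Cu²⁺]^3 and the known concentrations, [Cu²⁺]^3 in the denominator gives [Cu²⁺] = 0.0021 M.

0.0021 M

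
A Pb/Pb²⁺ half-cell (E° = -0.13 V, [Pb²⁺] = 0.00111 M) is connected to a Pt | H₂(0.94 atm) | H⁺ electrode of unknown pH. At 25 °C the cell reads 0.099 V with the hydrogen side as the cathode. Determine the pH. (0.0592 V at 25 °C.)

pH = 2.01

E°_cell = 0.13 V and n = 2.
log Q = n(E° − E)/0.0592 = 2×(0.13 − 0.099)/0.0592 = 1.047.
With Q = [Pb²⁺]·P(H₂) / [H⁺]^2, solving for [H⁺] gives log[H⁺] = -2.014, so pH = 2.01.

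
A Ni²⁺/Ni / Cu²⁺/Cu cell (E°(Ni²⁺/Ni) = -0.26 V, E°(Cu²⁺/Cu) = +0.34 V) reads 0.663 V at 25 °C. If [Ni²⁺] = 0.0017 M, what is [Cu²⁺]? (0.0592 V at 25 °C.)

From the Nernst equation, log Q = n(E° − E)/0.0592 = 2(0.60 − 0.663)/0.0592 = -2.128, so Q = 0.00744.
With Q = [Ni²⁺]/[Cu²⁺] and the known concentrations, [Cu²⁺] in the denominator gives [Cu²⁺] = 0.23 M.

0.23 M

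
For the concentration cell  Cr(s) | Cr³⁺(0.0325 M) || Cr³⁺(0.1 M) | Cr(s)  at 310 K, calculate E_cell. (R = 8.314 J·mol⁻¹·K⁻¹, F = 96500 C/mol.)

Both half-cells are Cr³⁺/Cr, so E°_cell = 0. The concentrated side is the cathode; the cell reaction moves Cr³⁺ from high to low concentration with n = 3.
Q = [Cr³⁺]_dilute/[Cr³⁺]_conc = 0.0325/0.1 = 0.325.
E = 0 − (RT/nF) ln Q = −((8.314×310)/(3×96500))(-1.124) = 0.0100 V.

0.010 V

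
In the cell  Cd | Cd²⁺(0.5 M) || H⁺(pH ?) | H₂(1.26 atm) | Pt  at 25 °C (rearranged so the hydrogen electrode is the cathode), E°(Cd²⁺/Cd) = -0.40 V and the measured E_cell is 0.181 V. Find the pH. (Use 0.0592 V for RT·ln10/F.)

E°_cell = 0.40 V and n = 2.
log Q = n(E° − E)/0.0592 = 2×(0.40 − 0.181)/0.0592 = 7.399.
With Q = [Cd²⁺]·P(H₂) / [H⁺]^2, solving for [H⁺] gives log[H⁺] = -3.800, so pH = 3.80.

pH = 3.80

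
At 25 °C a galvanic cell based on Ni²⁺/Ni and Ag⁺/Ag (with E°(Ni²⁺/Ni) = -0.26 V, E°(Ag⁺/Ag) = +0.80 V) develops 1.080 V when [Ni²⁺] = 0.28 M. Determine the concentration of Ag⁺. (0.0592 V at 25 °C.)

From the Nernst equation, log Q = n(E° − E)/0.0592 = 2(1.06 − 1.080)/0.0592 = -0.676, so Q = 0.211.
With Q = [Ni²⁺]/[Ag⁺]^2 and the known concentrations, [Ag⁺]^2 in the denominator gives [Ag⁺] = 1.2 M.

1.2 M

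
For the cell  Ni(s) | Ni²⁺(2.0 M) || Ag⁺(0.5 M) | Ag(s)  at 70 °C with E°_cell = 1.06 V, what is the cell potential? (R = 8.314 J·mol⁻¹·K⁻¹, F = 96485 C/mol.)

1.03 V

Balancing electrons gives n = 2; the reaction quotient is Q = [Ni²⁺]/[Ag⁺]^2 = 8.00.
E = E° − (RT/nF) ln Q = 1.06 − (8.314×343)/(2×96485) × (2.079) = 1.060 − 0.031 = 1.029 V.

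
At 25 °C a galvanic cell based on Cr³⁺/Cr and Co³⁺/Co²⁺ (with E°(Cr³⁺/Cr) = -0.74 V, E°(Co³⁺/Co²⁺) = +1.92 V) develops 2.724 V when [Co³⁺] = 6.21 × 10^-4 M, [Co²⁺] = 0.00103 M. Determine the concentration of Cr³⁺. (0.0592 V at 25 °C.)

From the Nernst equation, log Q = n(E° − E)/0.0592 = 3(2.66 − 2.724)/0.0592 = -3.243, so Q = 5.71 × 10^-4.
With Q = [Cr³⁺]·[Co²⁺]^3/[Co³⁺]^3 and the known concentrations, [Cr³⁺] in the numerator gives [Cr³⁺] = 1.3 × 10^-4 M.

1.3 × 10^-4 M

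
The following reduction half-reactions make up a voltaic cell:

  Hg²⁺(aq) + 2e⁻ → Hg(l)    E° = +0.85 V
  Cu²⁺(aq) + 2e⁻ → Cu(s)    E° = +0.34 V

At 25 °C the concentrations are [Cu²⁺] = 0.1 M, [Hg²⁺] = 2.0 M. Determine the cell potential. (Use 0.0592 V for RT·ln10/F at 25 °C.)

The Hg²⁺/Hg couple has the higher reduction potential and acts as the cathode, so E°_cell = +0.85 − (+0.34) = 0.51 V.
Balancing electrons gives n = 2; the reaction quotient is Q = [Cu²⁺]/[Hg²⁺] = 0.0500.
At 25 °C, E = E° − (0.0592/n) log Q = 0.51 − (0.0592/2)(-1.301) = 0.510 + 0.039 = 0.549 V.

0.549 V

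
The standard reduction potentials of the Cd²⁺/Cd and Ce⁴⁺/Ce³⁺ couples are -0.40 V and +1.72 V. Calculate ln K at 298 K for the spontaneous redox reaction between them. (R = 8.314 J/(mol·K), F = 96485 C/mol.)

E°_cell = +1.72 − (-0.40) = 2.12 V, with n = 2 electrons transferred.
At equilibrium E = 0, so the Nernst equation gives ln K = nFE°/RT = (2)(96485)(2.12)/((8.314)(298)) = 165.12.

ln K = 165.1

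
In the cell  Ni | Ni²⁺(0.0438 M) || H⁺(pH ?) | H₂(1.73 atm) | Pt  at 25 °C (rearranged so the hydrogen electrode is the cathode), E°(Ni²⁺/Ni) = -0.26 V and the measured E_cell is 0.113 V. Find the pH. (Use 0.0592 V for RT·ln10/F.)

pH = 3.04

E°_cell = 0.26 V and n = 2.
log Q = n(E° − E)/0.0592 = 2×(0.26 − 0.113)/0.0592 = 4.966.
With Q = [Ni²⁺]·P(H₂) / [H⁺]^2, solving for [H⁺] gives log[H⁺] = -3.043, so pH = 3.04.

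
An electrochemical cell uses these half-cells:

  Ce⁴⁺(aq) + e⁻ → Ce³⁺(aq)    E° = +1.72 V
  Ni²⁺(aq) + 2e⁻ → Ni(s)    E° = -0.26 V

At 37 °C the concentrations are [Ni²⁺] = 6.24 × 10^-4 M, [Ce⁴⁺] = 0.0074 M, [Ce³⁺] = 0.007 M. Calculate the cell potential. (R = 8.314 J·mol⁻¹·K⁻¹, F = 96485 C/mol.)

The Ce⁴⁺/Ce³⁺ couple has the higher reduction potential and acts as the cathode, so E°_cell = +1.72 − (-0.26) = 1.98 V.
Balancing electrons gives n = 2; the reaction quotient is Q = [Ni²⁺]·[Ce³⁺]^2/[Ce⁴⁺]^2 = 5.58 × 10^-4.
E = E° − (RT/nF) ln Q = 1.98 − (8.314×310)/(2×96485) × (-7.490) = 1.980 + 0.100 = 2.080 V.

2.08 V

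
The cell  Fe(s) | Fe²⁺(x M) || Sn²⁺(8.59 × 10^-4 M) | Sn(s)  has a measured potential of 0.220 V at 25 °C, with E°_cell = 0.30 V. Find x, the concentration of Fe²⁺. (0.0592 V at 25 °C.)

0.43 M

From the Nernst equation, log Q = n(E° − E)/0.0592 = 2(0.30 − 0.220)/0.0592 = 2.703, so Q = 504.
With Q = [Fe²⁺]/[Sn²⁺] and the known concentrations, [Fe²⁺] in the numerator gives [Fe²⁺] = 0.43 M.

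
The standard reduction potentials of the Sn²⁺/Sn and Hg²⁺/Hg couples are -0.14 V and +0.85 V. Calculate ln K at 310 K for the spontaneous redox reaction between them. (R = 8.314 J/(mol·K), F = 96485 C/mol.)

E°_cell = +0.85 − (-0.14) = 0.99 V, with n = 2 electrons transferred.
At equilibrium E = 0, so the Nernst equation gives ln K = nFE°/RT = (2)(96485)(0.99)/((8.314)(310)) = 74.12.

ln K = 74.1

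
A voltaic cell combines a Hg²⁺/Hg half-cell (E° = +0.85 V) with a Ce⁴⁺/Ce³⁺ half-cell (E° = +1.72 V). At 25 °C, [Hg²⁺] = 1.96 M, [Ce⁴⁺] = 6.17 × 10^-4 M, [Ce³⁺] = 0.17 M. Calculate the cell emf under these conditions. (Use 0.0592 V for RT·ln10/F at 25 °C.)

The Ce⁴⁺/Ce³⁺ couple has the higher reduction potential and acts as the cathode, so E°_cell = +1.72 − (+0.85) = 0.87 V.
Balancing electrons gives n = 2; the reaction quotient is Q = [Hg²⁺]·[Ce³⁺]^2/[Ce⁴⁺]^2 = 1.49 × 10^5.
At 25 °C, E = E° − (0.0592/n) log Q = 0.87 − (0.0592/2)(5.173) = 0.870 − 0.153 = 0.717 V.

0.717 V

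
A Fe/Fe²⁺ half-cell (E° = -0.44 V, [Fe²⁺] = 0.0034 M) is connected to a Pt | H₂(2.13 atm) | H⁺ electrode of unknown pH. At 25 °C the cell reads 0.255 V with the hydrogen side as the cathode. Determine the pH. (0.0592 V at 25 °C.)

E°_cell = 0.44 V and n = 2.
log Q = n(E° − E)/0.0592 = 2×(0.44 − 0.255)/0.0592 = 6.250.
With Q = [Fe²⁺]·P(H₂) / [H⁺]^2, solving for [H⁺] gives log[H⁺] = -4.195, so pH = 4.20.

pH = 4.20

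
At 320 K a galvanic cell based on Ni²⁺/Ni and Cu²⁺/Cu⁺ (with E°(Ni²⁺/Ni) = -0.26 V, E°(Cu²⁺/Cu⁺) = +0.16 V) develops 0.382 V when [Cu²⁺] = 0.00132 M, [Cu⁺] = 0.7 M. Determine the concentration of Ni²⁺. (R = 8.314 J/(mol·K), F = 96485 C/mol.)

5.6 × 10^-5 M

From the Nernst equation, ln Q = nF(E° − E)/RT = 2×96485×(0.42 − 0.382)/(8.314×320) = 2.756, so Q = 15.7.
With Q = [Ni²⁺]·[Cu⁺]^2/[Cu²⁺]^2 and the known concentrations, [Ni²⁺] in the numerator gives [Ni²⁺] = 5.6 × 10^-5 M.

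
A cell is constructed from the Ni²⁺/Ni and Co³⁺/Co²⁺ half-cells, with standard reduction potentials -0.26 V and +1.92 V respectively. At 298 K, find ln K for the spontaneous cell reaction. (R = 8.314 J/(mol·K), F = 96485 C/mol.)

E°_cell = +1.92 − (-0.26) = 2.18 V, with n = 2 electrons transferred.
At equilibrium E = 0, so the Nernst equation gives ln K = nFE°/RT = (2)(96485)(2.18)/((8.314)(298)) = 169.79.

ln K = 169.8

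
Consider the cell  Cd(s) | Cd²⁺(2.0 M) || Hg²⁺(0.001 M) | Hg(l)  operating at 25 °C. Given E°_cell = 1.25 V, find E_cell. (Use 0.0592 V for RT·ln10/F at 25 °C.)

1.15 V

Balancing electrons gives n = 2; the reaction quotient is Q = [Cd²⁺]/[Hg²⁺] = 2000.
At 25 °C, E = E° − (0.0592/n) log Q = 1.25 − (0.0592/2)(3.301) = 1.250 − 0.098 = 1.152 V.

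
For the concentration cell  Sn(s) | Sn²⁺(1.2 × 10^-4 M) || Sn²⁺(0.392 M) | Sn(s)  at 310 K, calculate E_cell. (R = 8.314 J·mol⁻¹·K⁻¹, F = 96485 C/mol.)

0.11 V

Both half-cells are Sn²⁺/Sn, so E°_cell = 0. The concentrated side is the cathode; the cell reaction moves Sn²⁺ from high to low concentration with n = 2.
Q = [Sn²⁺]_dilute/[Sn²⁺]_conc = 1.2 × 10^-4/0.392 = 3.06 × 10^-4.
E = 0 − (RT/nF) ln Q = −((8.314×310)/(2×96485))(-8.092) = 0.1081 V.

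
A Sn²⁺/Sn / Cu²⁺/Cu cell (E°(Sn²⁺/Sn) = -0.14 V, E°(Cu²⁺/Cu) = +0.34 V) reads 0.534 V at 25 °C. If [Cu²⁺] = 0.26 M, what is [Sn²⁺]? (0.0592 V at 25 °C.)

From the Nernst equation, log Q = n(E° − E)/0.0592 = 2(0.48 − 0.534)/0.0592 = -1.824, so Q = 0.0150.
With Q = [Sn²⁺]/[Cu²⁺] and the known concentrations, [Sn²⁺] in the numerator gives [Sn²⁺] = 0.0039 M.

0.0039 M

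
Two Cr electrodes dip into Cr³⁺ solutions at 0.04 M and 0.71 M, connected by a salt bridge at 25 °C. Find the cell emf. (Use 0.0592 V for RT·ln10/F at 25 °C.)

Both half-cells are Cr³⁺/Cr, so E°_cell = 0. The concentrated side is the cathode; the cell reaction moves Cr³⁺ from high to low concentration with n = 3.
Q = [Cr³⁺]_dilute/[Cr³⁺]_conc = 0.04/0.71 = 0.0563.
E = 0 − (0.0592/3) log Q = −(0.0592/3)(-1.249) = 0.0246 V.

0.025 V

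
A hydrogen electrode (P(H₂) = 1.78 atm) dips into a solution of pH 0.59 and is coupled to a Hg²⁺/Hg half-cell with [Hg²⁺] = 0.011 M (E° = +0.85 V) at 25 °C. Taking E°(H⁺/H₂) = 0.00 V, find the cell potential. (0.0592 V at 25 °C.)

The Hg²⁺/Hg couple is the cathode, so E°_cell = 0.85 V; n = 2.
[H⁺] = 10^(−0.59) = 0.26 M, and Q = [H⁺]^2 / ([Hg²⁺]·P(H₂)) = 3.37.
E = E° − (0.0592/2) log Q = 0.85 − (0.0592/2)(0.528) = 0.834 V.

0.83 V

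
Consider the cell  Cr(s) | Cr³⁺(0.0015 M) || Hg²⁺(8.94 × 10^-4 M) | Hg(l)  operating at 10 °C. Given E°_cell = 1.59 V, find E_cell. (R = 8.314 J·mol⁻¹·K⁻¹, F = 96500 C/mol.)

Balancing electrons gives n = 6; the reaction quotient is Q = [Cr³⁺]^2/[Hg²⁺]^3 = 3150.
E = E° − (RT/nF) ln Q = 1.59 − (8.314×283)/(6×96500) × (8.055) = 1.590 − 0.033 = 1.557 V.

1.56 V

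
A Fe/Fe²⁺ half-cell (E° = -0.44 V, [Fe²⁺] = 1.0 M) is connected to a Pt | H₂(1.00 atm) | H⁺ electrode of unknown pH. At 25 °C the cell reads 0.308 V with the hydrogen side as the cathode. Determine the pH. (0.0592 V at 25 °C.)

E°_cell = 0.44 V and n = 2.
log Q = n(E° − E)/0.0592 = 2×(0.44 − 0.308)/0.0592 = 4.459.
With Q = [Fe²⁺]·P(H₂) / [H⁺]^2, solving for [H⁺] gives log[H⁺] = -2.230, so pH = 2.23.

pH = 2.23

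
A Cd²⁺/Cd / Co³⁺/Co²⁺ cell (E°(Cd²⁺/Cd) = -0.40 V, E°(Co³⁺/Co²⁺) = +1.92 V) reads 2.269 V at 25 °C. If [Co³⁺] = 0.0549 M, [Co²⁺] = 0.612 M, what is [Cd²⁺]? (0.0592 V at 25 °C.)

From the Nernst equation, log Q = n(E° − E)/0.0592 = 2(2.32 − 2.269)/0.0592 = 1.723, so Q = 52.8.
With Q = [Cd²⁺]·[Co²⁺]^2/[Co³⁺]^2 and the known concentrations, [Cd²⁺] in the numerator gives [Cd²⁺] = 0.43 M.

0.43 M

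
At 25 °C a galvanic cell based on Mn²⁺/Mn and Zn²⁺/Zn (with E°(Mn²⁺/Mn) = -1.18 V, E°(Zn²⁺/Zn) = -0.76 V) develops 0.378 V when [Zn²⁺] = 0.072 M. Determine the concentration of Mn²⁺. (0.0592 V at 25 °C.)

1.9 M

From the Nernst equation, log Q = n(E° − E)/0.0592 = 2(0.42 − 0.378)/0.0592 = 1.419, so Q = 26.2.
With Q = [Mn²⁺]/[Zn²⁺] and the known concentrations, [Mn²⁺] in the numerator gives [Mn²⁺] = 1.9 M.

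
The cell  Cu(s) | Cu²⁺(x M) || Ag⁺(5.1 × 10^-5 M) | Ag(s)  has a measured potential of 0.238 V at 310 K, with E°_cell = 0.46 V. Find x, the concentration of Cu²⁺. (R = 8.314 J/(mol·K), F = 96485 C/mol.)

0.043 M

From the Nernst equation, ln Q = nF(E° − E)/RT = 2×96485×(0.46 − 0.238)/(8.314×310) = 16.622, so Q = 1.65 × 10^7.
With Q = [Cu²⁺]/[Ag⁺]^2 and the known concentrations, [Cu²⁺] in the numerator gives [Cu²⁺] = 0.043 M.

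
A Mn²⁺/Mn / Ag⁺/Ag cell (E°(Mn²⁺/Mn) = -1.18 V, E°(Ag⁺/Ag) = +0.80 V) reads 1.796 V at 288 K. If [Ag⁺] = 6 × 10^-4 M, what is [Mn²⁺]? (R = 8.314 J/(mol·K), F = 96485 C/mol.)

From the Nernst equation, ln Q = nF(E° − E)/RT = 2×96485×(1.98 − 1.796)/(8.314×288) = 14.829, so Q = 2.75 × 10^6.
With Q = [Mn²⁺]/[Ag⁺]^2 and the known concentrations, [Mn²⁺] in the numerator gives [Mn²⁺] = 0.99 M.

0.99 M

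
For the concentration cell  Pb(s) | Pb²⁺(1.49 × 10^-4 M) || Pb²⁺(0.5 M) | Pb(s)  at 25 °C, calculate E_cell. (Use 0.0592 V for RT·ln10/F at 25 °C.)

Both half-cells are Pb²⁺/Pb, so E°_cell = 0. The concentrated side is the cathode; the cell reaction moves Pb²⁺ from high to low concentration with n = 2.
Q = [Pb²⁺]_dilute/[Pb²⁺]_conc = 1.49 × 10^-4/0.5 = 2.98 × 10^-4.
E = 0 − (0.0592/2) log Q = −(0.0592/2)(-3.526) = 0.1044 V.

0.10 V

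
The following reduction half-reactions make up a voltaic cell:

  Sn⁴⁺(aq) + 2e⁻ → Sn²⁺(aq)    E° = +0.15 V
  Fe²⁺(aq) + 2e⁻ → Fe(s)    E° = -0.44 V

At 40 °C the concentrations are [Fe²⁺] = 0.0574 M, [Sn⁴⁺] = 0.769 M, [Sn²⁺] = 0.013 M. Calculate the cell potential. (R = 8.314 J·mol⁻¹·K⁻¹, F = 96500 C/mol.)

The Sn⁴⁺/Sn²⁺ couple has the higher reduction potential and acts as the cathode, so E°_cell = +0.15 − (-0.44) = 0.59 V.
Balancing electrons gives n = 2; the reaction quotient is Q = [Fe²⁺]·[Sn²⁺]/[Sn⁴⁺] = 9.7 × 10^-4.
E = E° − (RT/nF) ln Q = 0.59 − (8.314×313)/(2×96500) × (-6.938) = 0.590 + 0.094 = 0.684 V.

0.684 V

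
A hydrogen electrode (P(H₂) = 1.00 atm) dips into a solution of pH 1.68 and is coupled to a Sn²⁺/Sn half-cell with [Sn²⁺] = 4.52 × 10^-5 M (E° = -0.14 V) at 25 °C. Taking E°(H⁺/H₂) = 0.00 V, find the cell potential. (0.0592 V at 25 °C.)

The hydrogen couple is the cathode, so E°_cell = 0.14 V; n = 2.
[H⁺] = 10^(−1.68) = 0.021 M, and Q = [Sn²⁺]·P(H₂) / [H⁺]^2 = 0.104.
E = E° − (0.0592/2) log Q = 0.14 − (0.0592/2)(-0.985) = 0.169 V.

0.17 V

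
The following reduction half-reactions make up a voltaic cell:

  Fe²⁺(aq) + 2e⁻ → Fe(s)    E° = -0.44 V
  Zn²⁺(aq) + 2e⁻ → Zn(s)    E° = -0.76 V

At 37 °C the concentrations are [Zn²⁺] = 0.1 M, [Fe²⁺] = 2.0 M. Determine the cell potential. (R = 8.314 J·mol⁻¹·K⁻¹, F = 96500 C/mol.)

0.360 V

The Fe²⁺/Fe couple has the higher reduction potential and acts as the cathode, so E°_cell = -0.44 − (-0.76) = 0.32 V.
Balancing electrons gives n = 2; the reaction quotient is Q = [Zn²⁺]/[Fe²⁺] = 0.0500.
E = E° − (RT/nF) ln Q = 0.32 − (8.314×310)/(2×96500) × (-2.996) = 0.320 + 0.040 = 0.360 V.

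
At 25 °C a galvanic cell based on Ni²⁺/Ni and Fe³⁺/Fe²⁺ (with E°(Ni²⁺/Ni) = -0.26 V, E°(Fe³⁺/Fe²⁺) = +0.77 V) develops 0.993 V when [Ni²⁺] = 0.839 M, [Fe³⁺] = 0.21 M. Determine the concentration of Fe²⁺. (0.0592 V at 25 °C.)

From the Nernst equation, log Q = n(E° − E)/0.0592 = 2(1.03 − 0.993)/0.0592 = 1.250, so Q = 17.8.
With Q = [Ni²⁺]·[Fe²⁺]^2/[Fe³⁺]^2 and the known concentrations, [Fe²⁺]^2 in the numerator gives [Fe²⁺] = 0.97 M.

0.97 M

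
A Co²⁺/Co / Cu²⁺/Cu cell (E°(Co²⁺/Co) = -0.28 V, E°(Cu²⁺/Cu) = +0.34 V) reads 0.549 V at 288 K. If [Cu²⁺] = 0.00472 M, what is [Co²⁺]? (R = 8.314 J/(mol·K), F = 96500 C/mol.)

1.4 M

From the Nernst equation, ln Q = nF(E° − E)/RT = 2×96500×(0.62 − 0.549)/(8.314×288) = 5.723, so Q = 306.
With Q = [Co²⁺]/[Cu²⁺] and the known concentrations, [Co²⁺] in the numerator gives [Co²⁺] = 1.4 M.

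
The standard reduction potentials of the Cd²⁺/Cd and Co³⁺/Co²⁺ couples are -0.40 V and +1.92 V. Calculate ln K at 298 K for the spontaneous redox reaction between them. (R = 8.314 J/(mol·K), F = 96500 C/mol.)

ln K = 180.7

E°_cell = +1.92 − (-0.40) = 2.32 V, with n = 2 electrons transferred.
At equilibrium E = 0, so the Nernst equation gives ln K = nFE°/RT = (2)(96500)(2.32)/((8.314)(298)) = 180.73.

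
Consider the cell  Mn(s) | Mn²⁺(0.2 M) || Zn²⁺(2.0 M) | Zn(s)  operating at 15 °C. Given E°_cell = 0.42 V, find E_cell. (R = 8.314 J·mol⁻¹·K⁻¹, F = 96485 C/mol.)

Balancing electrons gives n = 2; the reaction quotient is Q = [Mn²⁺]/[Zn²⁺] = 0.100.
E = E° − (RT/nF) ln Q = 0.42 − (8.314×288)/(2×96485) × (-2.303) = 0.420 + 0.029 = 0.449 V.

0.449 V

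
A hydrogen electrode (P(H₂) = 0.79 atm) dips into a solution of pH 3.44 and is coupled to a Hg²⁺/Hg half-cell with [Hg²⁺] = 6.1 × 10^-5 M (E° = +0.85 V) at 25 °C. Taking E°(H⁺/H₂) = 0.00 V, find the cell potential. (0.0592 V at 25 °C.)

The Hg²⁺/Hg couple is the cathode, so E°_cell = 0.85 V; n = 2.
[H⁺] = 10^(−3.44) = 3.6 × 10^-4 M, and Q = [H⁺]^2 / ([Hg²⁺]·P(H₂)) = 0.00274.
E = E° − (0.0592/2) log Q = 0.85 − (0.0592/2)(-2.563) = 0.926 V.

0.93 V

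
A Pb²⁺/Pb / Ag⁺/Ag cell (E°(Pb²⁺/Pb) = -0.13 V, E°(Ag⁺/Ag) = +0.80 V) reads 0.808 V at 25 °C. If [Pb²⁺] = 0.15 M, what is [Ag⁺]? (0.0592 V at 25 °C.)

0.0034 M

From the Nernst equation, log Q = n(E° − E)/0.0592 = 2(0.93 − 0.808)/0.0592 = 4.122, so Q = 1.32 × 10^4.
With Q = [Pb²⁺]/[Ag⁺]^2 and the known concentrations, [Ag⁺]^2 in the denominator gives [Ag⁺] = 0.0034 M.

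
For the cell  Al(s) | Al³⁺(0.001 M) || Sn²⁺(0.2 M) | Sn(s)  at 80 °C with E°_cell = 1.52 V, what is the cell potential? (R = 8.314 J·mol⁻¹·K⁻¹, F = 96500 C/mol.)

1.57 V

Balancing electrons gives n = 6; the reaction quotient is Q = [Al³⁺]^2/[Sn²⁺]^3 = 1.25 × 10^-4.
E = E° − (RT/nF) ln Q = 1.52 − (8.314×353)/(6×96500) × (-8.987) = 1.520 + 0.046 = 1.566 V.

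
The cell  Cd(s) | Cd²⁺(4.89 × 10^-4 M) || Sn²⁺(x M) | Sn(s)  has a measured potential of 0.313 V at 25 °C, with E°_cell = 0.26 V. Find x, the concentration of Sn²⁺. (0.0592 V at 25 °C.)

From the Nernst equation, log Q = n(E° − E)/0.0592 = 2(0.26 − 0.313)/0.0592 = -1.791, so Q = 0.0162.
With Q = [Cd²⁺]/[Sn²⁺] and the known concentrations, [Sn²⁺] in the denominator gives [Sn²⁺] = 0.03 M.

0.03 M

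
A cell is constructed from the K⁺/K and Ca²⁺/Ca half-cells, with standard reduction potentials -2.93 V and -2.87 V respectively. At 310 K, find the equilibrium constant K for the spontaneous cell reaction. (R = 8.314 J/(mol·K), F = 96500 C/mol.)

89

E°_cell = -2.87 − (-2.93) = 0.06 V, with n = 2 electrons transferred.
At equilibrium E = 0, so the Nernst equation gives ln K = nFE°/RT = (2)(96500)(0.06)/((8.314)(310)) = 4.49.
K = e^4.49 = 89.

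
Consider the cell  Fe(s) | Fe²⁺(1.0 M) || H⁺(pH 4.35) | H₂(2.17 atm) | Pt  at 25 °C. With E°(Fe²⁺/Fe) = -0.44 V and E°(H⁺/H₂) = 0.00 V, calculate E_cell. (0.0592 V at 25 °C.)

The hydrogen couple is the cathode, so E°_cell = 0.44 V; n = 2.
[H⁺] = 10^(−4.35) = 4.5 × 10^-5 M, and Q = [Fe²⁺]·P(H₂) / [H⁺]^2 = 1.09 × 10^9.
E = E° − (0.0592/2) log Q = 0.44 − (0.0592/2)(9.036) = 0.173 V.

0.17 V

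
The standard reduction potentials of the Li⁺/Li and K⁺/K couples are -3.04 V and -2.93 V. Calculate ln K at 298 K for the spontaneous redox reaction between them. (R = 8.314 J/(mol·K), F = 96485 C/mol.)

ln K = 4.3

E°_cell = -2.93 − (-3.04) = 0.11 V, with n = 1 electron transferred.
At equilibrium E = 0, so the Nernst equation gives ln K = nFE°/RT = (1)(96485)(0.11)/((8.314)(298)) = 4.28.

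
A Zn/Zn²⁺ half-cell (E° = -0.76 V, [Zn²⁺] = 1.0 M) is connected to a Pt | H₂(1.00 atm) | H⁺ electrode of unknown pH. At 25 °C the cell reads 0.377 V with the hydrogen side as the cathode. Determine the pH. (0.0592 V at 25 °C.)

pH = 6.47

E°_cell = 0.76 V and n = 2.
log Q = n(E° − E)/0.0592 = 2×(0.76 − 0.377)/0.0592 = 12.939.
With Q = [Zn²⁺]·P(H₂) / [H⁺]^2, solving for [H⁺] gives log[H⁺] = -6.470, so pH = 6.47.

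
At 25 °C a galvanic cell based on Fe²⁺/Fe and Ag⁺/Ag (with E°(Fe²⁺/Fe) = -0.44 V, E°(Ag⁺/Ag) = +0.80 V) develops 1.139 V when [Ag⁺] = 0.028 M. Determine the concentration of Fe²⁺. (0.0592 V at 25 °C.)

From the Nernst equation, log Q = n(E° − E)/0.0592 = 2(1.24 − 1.139)/0.0592 = 3.412, so Q = 2580.
With Q = [Fe²⁺]/[Ag⁺]^2 and the known concentrations, [Fe²⁺] in the numerator gives [Fe²⁺] = 2.0 M.

2.0 M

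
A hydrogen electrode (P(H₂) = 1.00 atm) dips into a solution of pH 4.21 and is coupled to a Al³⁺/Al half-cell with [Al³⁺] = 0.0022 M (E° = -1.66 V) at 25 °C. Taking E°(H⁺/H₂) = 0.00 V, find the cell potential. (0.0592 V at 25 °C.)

1.46 V

The hydrogen couple is the cathode, so E°_cell = 1.66 V; n = 6.
[H⁺] = 10^(−4.21) = 6.2 × 10^-5 M, and Q = [Al³⁺]^2·P(H₂)^3 / [H⁺]^6 = 8.81 × 10^19.
E = E° − (0.0592/6) log Q = 1.66 − (0.0592/6)(19.945) = 1.463 V.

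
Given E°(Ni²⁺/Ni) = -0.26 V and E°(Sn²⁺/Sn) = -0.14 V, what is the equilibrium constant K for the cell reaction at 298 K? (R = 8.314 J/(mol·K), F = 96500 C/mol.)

E°_cell = -0.14 − (-0.26) = 0.12 V, with n = 2 electrons transferred.
At equilibrium E = 0, so the Nernst equation gives ln K = nFE°/RT = (2)(96500)(0.12)/((8.314)(298)) = 9.35.
K = e^9.35 = 1.1 × 10^4.

1.1 × 10^4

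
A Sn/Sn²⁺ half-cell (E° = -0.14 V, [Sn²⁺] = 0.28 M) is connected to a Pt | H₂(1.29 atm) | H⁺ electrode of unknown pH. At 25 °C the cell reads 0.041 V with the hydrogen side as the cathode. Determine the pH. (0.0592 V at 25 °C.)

E°_cell = 0.14 V and n = 2.
log Q = n(E° − E)/0.0592 = 2×(0.14 − 0.041)/0.0592 = 3.345.
With Q = [Sn²⁺]·P(H₂) / [H⁺]^2, solving for [H⁺] gives log[H⁺] = -1.893, so pH = 1.89.

pH = 1.89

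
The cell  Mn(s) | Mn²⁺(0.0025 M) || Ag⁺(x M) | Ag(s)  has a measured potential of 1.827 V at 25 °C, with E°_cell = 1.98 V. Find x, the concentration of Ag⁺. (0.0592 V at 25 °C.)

From the Nernst equation, log Q = n(E° − E)/0.0592 = 2(1.98 − 1.827)/0.0592 = 5.169, so Q = 1.48 × 10^5.
With Q = [Mn²⁺]/[Ag⁺]^2 and the known concentrations, [Ag⁺]^2 in the denominator gives [Ag⁺] = 1.3 × 10^-4 M.

1.3 × 10^-4 M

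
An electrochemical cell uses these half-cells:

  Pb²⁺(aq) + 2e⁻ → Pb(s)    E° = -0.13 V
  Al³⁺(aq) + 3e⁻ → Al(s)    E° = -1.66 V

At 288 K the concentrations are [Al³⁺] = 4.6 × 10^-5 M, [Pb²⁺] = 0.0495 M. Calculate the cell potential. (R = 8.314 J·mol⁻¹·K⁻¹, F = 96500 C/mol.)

The Pb²⁺/Pb couple has the higher reduction potential and acts as the cathode, so E°_cell = -0.13 − (-1.66) = 1.53 V.
Balancing electrons gives n = 6; the reaction quotient is Q = [Al³⁺]^2/[Pb²⁺]^3 = 1.74 × 10^-5.
E = E° − (RT/nF) ln Q = 1.53 − (8.314×288)/(6×96500) × (-10.956) = 1.530 + 0.045 = 1.575 V.

1.58 V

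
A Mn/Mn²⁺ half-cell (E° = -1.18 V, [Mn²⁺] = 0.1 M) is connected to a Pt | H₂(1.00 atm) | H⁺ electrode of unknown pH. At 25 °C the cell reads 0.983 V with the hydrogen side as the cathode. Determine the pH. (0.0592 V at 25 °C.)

pH = 3.83

E°_cell = 1.18 V and n = 2.
log Q = n(E° − E)/0.0592 = 2×(1.18 − 0.983)/0.0592 = 6.655.
With Q = [Mn²⁺]·P(H₂) / [H⁺]^2, solving for [H⁺] gives log[H⁺] = -3.828, so pH = 3.83.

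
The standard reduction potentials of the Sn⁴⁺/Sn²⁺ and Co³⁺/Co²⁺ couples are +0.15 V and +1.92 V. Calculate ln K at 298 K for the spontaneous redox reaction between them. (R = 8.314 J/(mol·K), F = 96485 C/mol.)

E°_cell = +1.92 − (+0.15) = 1.77 V, with n = 2 electrons transferred.
At equilibrium E = 0, so the Nernst equation gives ln K = nFE°/RT = (2)(96485)(1.77)/((8.314)(298)) = 137.86.

ln K = 137.9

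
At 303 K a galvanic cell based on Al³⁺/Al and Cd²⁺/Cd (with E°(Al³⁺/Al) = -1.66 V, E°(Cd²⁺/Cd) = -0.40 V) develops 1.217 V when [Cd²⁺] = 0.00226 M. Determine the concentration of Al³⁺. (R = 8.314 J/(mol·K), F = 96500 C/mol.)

From the Nernst equation, ln Q = nF(E° − E)/RT = 6×96500×(1.26 − 1.217)/(8.314×303) = 9.883, so Q = 1.96 × 10^4.
With Q = [Al³⁺]^2/[Cd²⁺]^3 and the known concentrations, [Al³⁺]^2 in the numerator gives [Al³⁺] = 0.015 M.

0.015 M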